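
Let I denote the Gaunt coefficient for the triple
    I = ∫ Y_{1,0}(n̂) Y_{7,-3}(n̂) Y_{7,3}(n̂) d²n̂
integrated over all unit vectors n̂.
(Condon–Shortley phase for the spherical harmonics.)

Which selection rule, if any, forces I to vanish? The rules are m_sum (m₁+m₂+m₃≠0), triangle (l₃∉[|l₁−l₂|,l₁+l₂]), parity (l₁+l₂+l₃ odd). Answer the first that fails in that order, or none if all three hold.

m₁+m₂+m₃ = 0 − 3 + 3 = 0  ✓
triangle: |1−7|=6 ≤ l₃=7 ≤ 1+7=8  ✓
parity: l₁+l₂+l₃ = 15 is odd  ✗

parity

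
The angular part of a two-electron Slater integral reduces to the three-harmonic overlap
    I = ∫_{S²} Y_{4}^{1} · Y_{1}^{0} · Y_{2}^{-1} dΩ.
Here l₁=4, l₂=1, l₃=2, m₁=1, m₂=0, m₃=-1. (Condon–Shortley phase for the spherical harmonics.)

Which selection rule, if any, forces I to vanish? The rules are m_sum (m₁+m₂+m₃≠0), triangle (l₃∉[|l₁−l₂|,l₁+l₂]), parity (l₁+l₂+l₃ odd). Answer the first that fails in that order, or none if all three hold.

triangle

m₁+m₂+m₃ = 1 + 0 − 1 = 0  ✓
triangle: |4−1|=3 ≤ l₃=2 ≤ 4+1=5  ✗
parity: l₁+l₂+l₃ = 7 is odd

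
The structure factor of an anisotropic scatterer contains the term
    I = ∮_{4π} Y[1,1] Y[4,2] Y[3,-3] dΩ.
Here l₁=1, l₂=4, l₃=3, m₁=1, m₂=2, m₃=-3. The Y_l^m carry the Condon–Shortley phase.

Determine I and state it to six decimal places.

0.061558

Checks pass: Σm=0; 8 even; l₃=3∈[3,5].
(2·1+1)(2·4+1)(2·3+1) = 189
Δ: 2! 0! 6! / 9! → 1/252
sum: t=1:−1/36 = -1/36
3j²(1 4 3; 0 0 0) = Δ·Π!·Σ² = 4/63  (sign +1)
sum: t=0:+1/1440 = 1/1440
3j²(1 4 3; 1 2 -3) = Δ·Π!·Σ² = 1/252  (sign +1)
combine: 4πI² = 189·4/63·1/252 = 1/21
take √, sign +1: I = 0.06155813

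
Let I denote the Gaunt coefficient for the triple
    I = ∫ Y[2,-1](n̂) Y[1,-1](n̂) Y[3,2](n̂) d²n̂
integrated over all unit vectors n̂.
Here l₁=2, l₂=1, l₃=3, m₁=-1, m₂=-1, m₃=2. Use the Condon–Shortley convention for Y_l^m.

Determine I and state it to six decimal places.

Checks pass: Σm=0; 6 even; l₃=3∈[1,3].
(2·2+1)(2·1+1)(2·3+1) = 105
Δ: 0! 4! 2! / 7! → 1/105
sum: t=0:+1/4 = 1/4
3j²(2 1 3; 0 0 0) = Δ·Π!·Σ² = 3/35  (sign -1)
sum: t=0:+1/12 = 1/12
3j²(2 1 3; -1 -1 2) = Δ·Π!·Σ² = 2/21  (sign -1)
combine: 4πI² = 105·3/35·2/21 = 6/7
take √, sign +1: I = 0.26116903

0.261169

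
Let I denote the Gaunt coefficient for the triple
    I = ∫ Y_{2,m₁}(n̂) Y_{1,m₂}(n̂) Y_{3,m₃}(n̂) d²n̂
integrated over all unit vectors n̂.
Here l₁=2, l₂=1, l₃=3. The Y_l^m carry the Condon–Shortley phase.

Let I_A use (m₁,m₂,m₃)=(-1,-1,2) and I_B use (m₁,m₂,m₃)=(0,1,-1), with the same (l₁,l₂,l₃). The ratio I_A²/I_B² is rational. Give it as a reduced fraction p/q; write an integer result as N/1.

Same 2,1,3: normalisation and zero-m 3j drop out of the ratio.
A: Δ: 0! 4! 2! / 7! → 1/105; sum: t=0:+1/12 = 1/12; 3j²(2 1 3; -1 -1 2) = Δ·Π!·Σ² = 2/21  (sign -1)
B: Δ: 0! 4! 2! / 7! → 1/105; sum: t=0:+1/8 = 1/8; 3j²(2 1 3; 0 1 -1) = Δ·Π!·Σ² = 2/35  (sign +1)
I_A²/I_B² = (2/21)/(2/35) = 5/3

5/3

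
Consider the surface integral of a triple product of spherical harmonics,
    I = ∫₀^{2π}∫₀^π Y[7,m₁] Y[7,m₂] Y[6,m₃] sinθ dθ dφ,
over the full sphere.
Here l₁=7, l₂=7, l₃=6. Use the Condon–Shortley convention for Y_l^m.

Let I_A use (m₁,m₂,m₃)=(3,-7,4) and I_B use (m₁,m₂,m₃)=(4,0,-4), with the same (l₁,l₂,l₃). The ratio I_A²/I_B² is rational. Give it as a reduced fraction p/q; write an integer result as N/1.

l's match ⇒ only the (l;m) 3-j factors differ between A and B.
A: triangle coeff Δ(7,7,6) = 1/2444321880; Σ_t [0,0]: t=0:+1/1393459200 = 1/1393459200; (3j)²=15/1292 [(7 7 6; 3 -7 4)], sign=+1
B: triangle coeff Δ(7,7,6) = 1/2444321880; Σ_t [1,3]: t=1:−1/174182400 t=2:+1/20736000 t=3:−1/24883200 = 1/435456000; (3j)²=2/20995 [(7 7 6; 4 0 -4)], sign=+1
I_A²/I_B² = (15/1292)/(2/20995) = 975/8

975/8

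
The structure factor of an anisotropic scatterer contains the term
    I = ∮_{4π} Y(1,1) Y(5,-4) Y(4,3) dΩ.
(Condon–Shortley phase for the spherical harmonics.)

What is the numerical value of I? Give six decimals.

0.294638

m-sum 0 ✓  L=10 even ✓  4≤4≤6 ✓
Π(2lᵢ+1) = 3×11×9 = 297
triangle coeff Δ(1,5,4) = 1/495
Σ_t [1,1]: t=1:−1/576 = -1/576
(3j)²=5/99 [(1 5 4; 0 0 0)], sign=-1
Σ_t [0,0]: t=0:+1/10080 = 1/10080
(3j)²=4/55 [(1 5 4; 1 -4 3)], sign=-1
⇒ 4πI² = 12/11
I = (+1)√(12/11/(4π)) = 0.29463840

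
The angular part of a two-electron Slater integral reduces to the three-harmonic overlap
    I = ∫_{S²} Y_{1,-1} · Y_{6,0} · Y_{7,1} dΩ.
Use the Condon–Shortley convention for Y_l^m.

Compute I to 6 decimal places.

Rules hold: Σm=0, L=14 even, 5≤7≤7.
N = 3·13·15 = 585
Δ = 0!·2!·12!/15! = 1/1365
Racah Σ t=0..0: t=0:+1/518400 = 1/518400
⇒ 3j(1 6 7; 0 0 0)² = 7/195, sgn -1
Racah Σ t=0..0: t=0:+1/1036800 = 1/1036800
⇒ 3j(1 6 7; -1 0 1)² = 4/195, sgn +1
4πI² = N·(3j₀)²·(3jₘ)² = 28/65
I = -1·√(0.430769/4π) = -0.18514731

-0.185147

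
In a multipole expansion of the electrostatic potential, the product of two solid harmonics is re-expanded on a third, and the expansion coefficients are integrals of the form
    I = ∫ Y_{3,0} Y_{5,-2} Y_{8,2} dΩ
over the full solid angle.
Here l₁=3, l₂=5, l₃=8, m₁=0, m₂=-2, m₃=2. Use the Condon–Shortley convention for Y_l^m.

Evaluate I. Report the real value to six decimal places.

m-sum 0 ✓  L=16 even ✓  2≤8≤8 ✓
Π(2lᵢ+1) = 7×11×17 = 1309
triangle coeff Δ(3,5,8) = 1/136136
Σ_t [0,0]: t=0:+1/518400 = 1/518400
(3j)²=56/2431 [(3 5 8; 0 0 0)], sign=+1
Σ_t [0,0]: t=0:+1/1088640 = 1/1088640
(3j)²=300/17017 [(3 5 8; 0 -2 2)], sign=+1
⇒ 4πI² = 16800/31603
I = (+1)√(16800/31603/(4π)) = 0.20567692

0.205677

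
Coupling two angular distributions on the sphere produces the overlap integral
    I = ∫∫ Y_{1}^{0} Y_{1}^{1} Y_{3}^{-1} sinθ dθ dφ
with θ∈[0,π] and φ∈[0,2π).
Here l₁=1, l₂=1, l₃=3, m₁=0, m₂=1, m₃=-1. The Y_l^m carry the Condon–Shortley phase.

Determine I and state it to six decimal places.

0.000000

l₃=3 ∉ [0,2] — triangle fails ⇒ I = 0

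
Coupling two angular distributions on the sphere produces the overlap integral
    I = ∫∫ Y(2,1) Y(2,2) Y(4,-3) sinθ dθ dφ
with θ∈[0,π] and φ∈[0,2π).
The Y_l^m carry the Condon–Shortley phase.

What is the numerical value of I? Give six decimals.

-0.238414

Rules hold: Σm=0, L=8 even, 0≤4≤4.
N = 5·5·9 = 225
Δ = 0!·4!·4!/9! = 1/630
Racah Σ t=0..0: t=0:+1/16 = 1/16
⇒ 3j(2 2 4; 0 0 0)² = 2/35, sgn +1
Racah Σ t=0..0: t=0:+1/144 = 1/144
⇒ 3j(2 2 4; 1 2 -3)² = 1/18, sgn -1
4πI² = N·(3j₀)²·(3jₘ)² = 5/7
I = -1·√(0.714286/4π) = -0.23841361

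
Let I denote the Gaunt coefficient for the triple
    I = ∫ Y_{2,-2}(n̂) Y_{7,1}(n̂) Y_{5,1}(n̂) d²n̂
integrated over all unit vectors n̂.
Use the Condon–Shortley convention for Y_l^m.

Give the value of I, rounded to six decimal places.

m-sum 0 ✓  L=14 even ✓  5≤5≤9 ✓
Π(2lᵢ+1) = 5×15×11 = 825
triangle coeff Δ(2,7,5) = 1/15015
Σ_t [2,2]: t=2:+1/57600 = 1/57600
(3j)²=21/715 [(2 7 5; 0 0 0)], sign=-1
Σ_t [4,4]: t=4:+1/414720 = 1/414720
(3j)²=2/429 [(2 7 5; -2 1 1)], sign=+1
⇒ 4πI² = 210/1859
I = (-1)√(210/1859/(4π)) = -0.09481237

-0.094812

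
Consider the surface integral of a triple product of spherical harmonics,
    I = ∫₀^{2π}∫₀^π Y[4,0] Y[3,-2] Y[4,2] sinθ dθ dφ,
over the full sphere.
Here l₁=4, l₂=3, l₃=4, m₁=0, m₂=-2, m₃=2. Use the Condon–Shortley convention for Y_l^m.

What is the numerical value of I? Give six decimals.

L=11 odd ⇒ parity kills the (l;000) factor ⇒ I = 0

0.000000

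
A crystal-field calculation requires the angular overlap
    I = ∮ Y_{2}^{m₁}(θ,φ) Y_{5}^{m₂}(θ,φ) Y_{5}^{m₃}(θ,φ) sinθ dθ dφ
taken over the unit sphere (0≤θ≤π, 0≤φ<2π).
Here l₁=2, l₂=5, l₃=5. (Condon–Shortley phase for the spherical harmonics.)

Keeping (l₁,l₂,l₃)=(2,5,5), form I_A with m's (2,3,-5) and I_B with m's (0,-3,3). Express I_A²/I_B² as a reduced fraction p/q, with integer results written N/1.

30/1

Same 2,5,5: normalisation and zero-m 3j drop out of the ratio.
A: Δ: 2! 2! 8! / 13! → 1/38610; sum: t=0:+1/161280 = 1/161280; 3j²(2 5 5; 2 3 -5) = Δ·Π!·Σ² = 1/143  (sign +1)
B: Δ: 2! 2! 8! / 13! → 1/38610; sum: t=0:+1/5760 t=1:−1/5040 t=2:+1/161280 = -1/53760; 3j²(2 5 5; 0 -3 3) = Δ·Π!·Σ² = 1/4290  (sign -1)
I_A²/I_B² = (1/143)/(1/4290) = 30/1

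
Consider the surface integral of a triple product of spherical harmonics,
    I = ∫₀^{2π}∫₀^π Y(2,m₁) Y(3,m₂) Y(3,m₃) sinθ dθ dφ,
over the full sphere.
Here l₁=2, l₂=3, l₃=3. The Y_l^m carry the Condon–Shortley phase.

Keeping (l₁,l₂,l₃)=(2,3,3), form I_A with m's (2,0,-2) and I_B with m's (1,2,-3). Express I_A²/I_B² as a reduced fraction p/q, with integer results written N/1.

4/5

Same 2,3,3: normalisation and zero-m 3j drop out of the ratio.
A: Δ: 2! 2! 4! / 9! → 1/3780; sum: t=0:+1/24 = 1/24; 3j²(2 3 3; 2 0 -2) = Δ·Π!·Σ² = 1/21  (sign -1)
B: Δ: 2! 2! 4! / 9! → 1/3780; sum: t=1:−1/48 = -1/48; 3j²(2 3 3; 1 2 -3) = Δ·Π!·Σ² = 5/84  (sign -1)
I_A²/I_B² = (1/21)/(5/84) = 4/5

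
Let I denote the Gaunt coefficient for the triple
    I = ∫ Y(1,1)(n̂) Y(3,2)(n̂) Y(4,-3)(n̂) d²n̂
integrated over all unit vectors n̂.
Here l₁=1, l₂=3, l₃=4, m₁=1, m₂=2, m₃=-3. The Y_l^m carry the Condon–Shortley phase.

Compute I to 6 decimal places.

Rules hold: Σm=0, L=8 even, 2≤4≤4.
N = 3·7·9 = 189
Δ = 0!·2!·6!/9! = 1/252
Racah Σ t=0..0: t=0:+1/36 = 1/36
⇒ 3j(1 3 4; 0 0 0)² = 4/63, sgn +1
Racah Σ t=0..0: t=0:+1/240 = 1/240
⇒ 3j(1 3 4; 1 2 -3)² = 1/12, sgn -1
4πI² = N·(3j₀)²·(3jₘ)² = 1/1
I = -1·√(1/4π) = -0.28209479

-0.282095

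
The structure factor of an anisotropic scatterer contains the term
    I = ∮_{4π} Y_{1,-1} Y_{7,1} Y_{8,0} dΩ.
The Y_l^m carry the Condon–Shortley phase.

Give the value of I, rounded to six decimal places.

0.161907

Rules hold: Σm=0, L=16 even, 6≤8≤8.
N = 3·15·17 = 765
Δ = 0!·2!·14!/17! = 1/2040
Racah Σ t=0..0: t=0:+1/25401600 = 1/25401600
⇒ 3j(1 7 8; 0 0 0)² = 8/255, sgn +1
Racah Σ t=0..0: t=0:+1/58060800 = 1/58060800
⇒ 3j(1 7 8; -1 1 0)² = 7/510, sgn +1
4πI² = N·(3j₀)²·(3jₘ)² = 28/85
I = +1·√(0.329412/4π) = 0.16190663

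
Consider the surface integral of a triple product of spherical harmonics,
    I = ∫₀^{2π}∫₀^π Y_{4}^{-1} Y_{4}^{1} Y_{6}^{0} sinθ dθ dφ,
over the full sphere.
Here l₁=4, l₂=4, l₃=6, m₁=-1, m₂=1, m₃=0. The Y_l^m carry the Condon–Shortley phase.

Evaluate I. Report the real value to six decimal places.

0.007113

m-sum 0 ✓  L=14 even ✓  0≤6≤8 ✓
Π(2lᵢ+1) = 9×9×13 = 1053
triangle coeff Δ(4,4,6) = 1/1261260
Σ_t [0,2]: t=0:+1/4608 t=1:−1/1296 t=2:+1/4608 = -7/20736
(3j)²=20/1287 [(4 4 6; 0 0 0)], sign=-1
Σ_t [0,2]: t=0:+1/28800 t=1:−1/2304 t=2:+1/2592 = -7/518400
(3j)²=1/25740 [(4 4 6; -1 1 0)], sign=-1
⇒ 4πI² = 1/1573
I = (+1)√(1/1573/(4π)) = 0.00711264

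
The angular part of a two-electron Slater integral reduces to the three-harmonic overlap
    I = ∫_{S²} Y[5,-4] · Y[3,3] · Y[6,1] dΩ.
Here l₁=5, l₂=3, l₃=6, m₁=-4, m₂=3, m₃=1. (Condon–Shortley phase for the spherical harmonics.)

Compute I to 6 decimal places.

Checks pass: Σm=0; 14 even; l₃=6∈[2,8].
(2·5+1)(2·3+1)(2·6+1) = 1001
Δ: 2! 8! 4! / 15! → 1/675675
sum: t=0:+1/8640 t=1:−1/2304 t=2:+1/8640 = -7/34560
3j²(5 3 6; 0 0 0) = Δ·Π!·Σ² = 7/429  (sign -1)
sum: t=2:+1/241920 = 1/241920
3j²(5 3 6; -4 3 1) = Δ·Π!·Σ² = 4/1001  (sign -1)
combine: 4πI² = 1001·7/429·4/1001 = 28/429
take √, sign +1: I = 0.07206849

0.072068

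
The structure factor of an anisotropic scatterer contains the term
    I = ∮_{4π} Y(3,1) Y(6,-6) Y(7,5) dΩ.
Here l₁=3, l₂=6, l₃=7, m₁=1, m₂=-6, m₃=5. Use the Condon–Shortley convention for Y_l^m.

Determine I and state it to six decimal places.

0.138620

Checks pass: Σm=0; 16 even; l₃=7∈[3,9].
(2·3+1)(2·6+1)(2·7+1) = 1365
Δ: 2! 4! 10! / 17! → 1/2042040
sum: t=0:+1/207360 t=1:−1/57600 t=2:+1/207360 = -1/129600
3j²(3 6 7; 0 0 0) = Δ·Π!·Σ² = 168/12155  (sign +1)
sum: t=0:+1/29030400 = 1/29030400
3j²(3 6 7; 1 -6 5) = Δ·Π!·Σ² = 99/7735  (sign +1)
combine: 4πI² = 1365·168/12155·99/7735 = 4536/18785
take √, sign +1: I = 0.13862003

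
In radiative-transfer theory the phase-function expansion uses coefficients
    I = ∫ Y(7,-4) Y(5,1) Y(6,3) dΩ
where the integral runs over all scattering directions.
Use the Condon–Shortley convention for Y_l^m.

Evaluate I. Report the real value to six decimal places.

0.009749

Rules hold: Σm=0, L=18 even, 2≤6≤12.
N = 15·11·13 = 2145
Δ = 6!·8!·4!/19! = 1/174594420
Racah Σ t=1..5: t=1:−1/4147200 t=2:+1/207360 t=3:−1/82944 t=4:+1/207360 t=5:−1/4147200 = -1/345600
⇒ 3j(7 5 6; 0 0 0)² = 420/46189, sgn -1
Racah Σ t=3..6: t=3:−1/8709120 t=4:+1/967680 t=5:−1/1036800 t=6:+1/12441600 = 1/29030400
⇒ 3j(7 5 6; -4 1 3)² = 9/146965, sgn -1
4πI² = N·(3j₀)²·(3jₘ)² = 1620/1356277
I = +1·√(0.00119445/4π) = 0.00974941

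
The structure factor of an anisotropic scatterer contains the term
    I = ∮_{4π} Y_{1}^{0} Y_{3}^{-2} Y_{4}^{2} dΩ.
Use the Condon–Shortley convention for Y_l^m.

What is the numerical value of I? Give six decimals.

Rules hold: Σm=0, L=8 even, 2≤4≤4.
N = 3·7·9 = 189
Δ = 0!·2!·6!/9! = 1/252
Racah Σ t=0..0: t=0:+1/36 = 1/36
⇒ 3j(1 3 4; 0 0 0)² = 4/63, sgn +1
Racah Σ t=0..0: t=0:+1/120 = 1/120
⇒ 3j(1 3 4; 0 -2 2)² = 1/21, sgn +1
4πI² = N·(3j₀)²·(3jₘ)² = 4/7
I = +1·√(0.571429/4π) = 0.21324362

0.213244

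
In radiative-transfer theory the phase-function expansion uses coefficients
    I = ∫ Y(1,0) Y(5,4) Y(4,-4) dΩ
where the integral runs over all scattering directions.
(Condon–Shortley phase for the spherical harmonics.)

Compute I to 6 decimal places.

Checks pass: Σm=0; 10 even; l₃=4∈[4,6].
(2·1+1)(2·5+1)(2·4+1) = 297
Δ: 2! 0! 8! / 11! → 1/495
sum: t=1:−1/576 = -1/576
3j²(1 5 4; 0 0 0) = Δ·Π!·Σ² = 5/99  (sign -1)
sum: t=1:−1/40320 = -1/40320
3j²(1 5 4; 0 4 -4) = Δ·Π!·Σ² = 1/55  (sign -1)
combine: 4πI² = 297·5/99·1/55 = 3/11
take √, sign +1: I = 0.14731920

0.147319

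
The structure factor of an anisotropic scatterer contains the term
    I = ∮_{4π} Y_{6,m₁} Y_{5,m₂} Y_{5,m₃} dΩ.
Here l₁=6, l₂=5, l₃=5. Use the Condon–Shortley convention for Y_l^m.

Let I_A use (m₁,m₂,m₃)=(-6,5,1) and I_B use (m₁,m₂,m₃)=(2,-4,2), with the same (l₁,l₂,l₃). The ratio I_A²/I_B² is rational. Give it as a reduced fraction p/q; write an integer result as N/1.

Shared (l₁,l₂,l₃)=(6,5,5): N and (l;000)² cancel in I_A²/I_B².
A: Δ = 6!·6!·4!/17! = 1/28588560; Racah Σ t=6..6: t=6:+1/12441600 = 1/12441600; ⇒ 3j(6 5 5; -6 5 1)² = 3/442, sgn +1
B: Δ = 6!·6!·4!/17! = 1/28588560; Racah Σ t=0..1: t=0:+1/207360 t=1:−1/103680 = -1/207360; ⇒ 3j(6 5 5; 2 -4 2)² = 21/2431, sgn +1
I_A²/I_B² = (3/442)/(21/2431) = 11/14

11/14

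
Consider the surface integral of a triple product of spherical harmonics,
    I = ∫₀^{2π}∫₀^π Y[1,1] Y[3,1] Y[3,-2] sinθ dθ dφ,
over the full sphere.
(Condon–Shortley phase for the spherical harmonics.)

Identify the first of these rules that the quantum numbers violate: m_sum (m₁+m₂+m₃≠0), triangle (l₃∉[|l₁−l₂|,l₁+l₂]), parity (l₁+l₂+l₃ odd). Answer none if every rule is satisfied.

m₁+m₂+m₃ = 1 + 1 − 2 = 0  ✓
triangle: |1−3|=2 ≤ l₃=3 ≤ 1+3=4  ✓
parity: l₁+l₂+l₃ = 7 is odd  ✗

parity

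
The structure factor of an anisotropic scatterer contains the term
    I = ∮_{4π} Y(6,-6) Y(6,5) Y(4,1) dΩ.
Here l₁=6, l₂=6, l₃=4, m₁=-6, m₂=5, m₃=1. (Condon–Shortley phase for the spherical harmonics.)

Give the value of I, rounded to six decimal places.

m-sum 0 ✓  L=16 even ✓  0≤4≤12 ✓
Π(2lᵢ+1) = 13×13×9 = 1521
triangle coeff Δ(6,6,4) = 1/15315300
Σ_t [2,6]: t=2:+1/829440 t=3:−1/25920 t=4:+1/9216 t=5:−1/25920 t=6:+1/829440 = 7/207360
(3j)²=28/2431 [(6 6 4; 0 0 0)], sign=+1
Σ_t [8,8]: t=8:+1/5806080 = 1/5806080
(3j)²=165/6188 [(6 6 4; -6 5 1)], sign=-1
⇒ 4πI² = 135/289
I = (-1)√(135/289/(4π)) = -0.19280266

-0.192803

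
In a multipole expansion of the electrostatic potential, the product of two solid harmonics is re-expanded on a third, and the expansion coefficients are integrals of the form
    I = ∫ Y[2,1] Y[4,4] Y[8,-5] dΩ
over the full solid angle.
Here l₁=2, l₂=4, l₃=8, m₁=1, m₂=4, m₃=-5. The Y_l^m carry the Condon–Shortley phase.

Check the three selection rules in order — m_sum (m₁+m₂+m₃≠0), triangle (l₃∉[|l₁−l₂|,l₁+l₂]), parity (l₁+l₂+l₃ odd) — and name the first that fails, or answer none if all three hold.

triangle

m₁+m₂+m₃ = 1 + 4 − 5 = 0  ✓
triangle: |2−4|=2 ≤ l₃=8 ≤ 2+4=6  ✗
parity: l₁+l₂+l₃ = 14 is even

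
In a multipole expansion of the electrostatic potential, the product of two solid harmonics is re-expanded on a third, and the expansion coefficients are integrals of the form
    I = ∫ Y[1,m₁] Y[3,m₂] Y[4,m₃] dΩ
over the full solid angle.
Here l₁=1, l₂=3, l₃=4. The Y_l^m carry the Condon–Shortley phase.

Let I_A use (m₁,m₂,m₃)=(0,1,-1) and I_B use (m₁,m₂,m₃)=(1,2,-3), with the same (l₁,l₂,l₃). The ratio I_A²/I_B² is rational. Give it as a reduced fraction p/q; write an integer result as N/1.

Same 1,3,4: normalisation and zero-m 3j drop out of the ratio.
A: Δ: 0! 2! 6! / 9! → 1/252; sum: t=0:+1/48 = 1/48; 3j²(1 3 4; 0 1 -1) = Δ·Π!·Σ² = 5/84  (sign -1)
B: Δ: 0! 2! 6! / 9! → 1/252; sum: t=0:+1/240 = 1/240; 3j²(1 3 4; 1 2 -3) = Δ·Π!·Σ² = 1/12  (sign -1)
I_A²/I_B² = (5/84)/(1/12) = 5/7

5/7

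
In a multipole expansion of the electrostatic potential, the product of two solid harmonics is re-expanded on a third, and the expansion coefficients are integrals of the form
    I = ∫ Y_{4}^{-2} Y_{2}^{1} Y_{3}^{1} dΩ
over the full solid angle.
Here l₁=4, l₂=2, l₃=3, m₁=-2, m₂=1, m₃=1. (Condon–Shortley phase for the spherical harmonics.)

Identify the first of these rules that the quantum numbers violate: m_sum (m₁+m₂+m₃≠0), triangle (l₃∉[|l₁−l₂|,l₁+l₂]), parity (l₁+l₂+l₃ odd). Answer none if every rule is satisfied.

m₁+m₂+m₃ = -2 + 1 + 1 = 0  ✓
triangle: |4−2|=2 ≤ l₃=3 ≤ 4+2=6  ✓
parity: l₁+l₂+l₃ = 9 is odd  ✗

parity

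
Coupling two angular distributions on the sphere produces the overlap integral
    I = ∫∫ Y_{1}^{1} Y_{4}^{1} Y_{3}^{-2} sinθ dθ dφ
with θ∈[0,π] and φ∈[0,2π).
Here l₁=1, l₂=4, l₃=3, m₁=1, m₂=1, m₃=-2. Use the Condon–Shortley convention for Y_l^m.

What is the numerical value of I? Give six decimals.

Rules hold: Σm=0, L=8 even, 3≤3≤5.
N = 3·9·7 = 189
Δ = 2!·0!·6!/9! = 1/252
Racah Σ t=1..1: t=1:−1/36 = -1/36
⇒ 3j(1 4 3; 0 0 0)² = 4/63, sgn +1
Racah Σ t=0..0: t=0:+1/240 = 1/240
⇒ 3j(1 4 3; 1 1 -2)² = 1/84, sgn -1
4πI² = N·(3j₀)²·(3jₘ)² = 1/7
I = -1·√(0.142857/4π) = -0.10662181

-0.106622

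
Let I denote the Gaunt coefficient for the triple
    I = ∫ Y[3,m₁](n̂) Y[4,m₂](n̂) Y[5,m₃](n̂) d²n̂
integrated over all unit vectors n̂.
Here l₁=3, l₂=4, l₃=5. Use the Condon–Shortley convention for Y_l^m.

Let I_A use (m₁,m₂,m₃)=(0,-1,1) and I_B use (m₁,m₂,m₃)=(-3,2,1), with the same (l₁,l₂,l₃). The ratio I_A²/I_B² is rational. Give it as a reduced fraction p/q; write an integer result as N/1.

Same 3,4,5: normalisation and zero-m 3j drop out of the ratio.
A: Δ: 2! 4! 6! / 13! → 1/180180; sum: t=0:+1/432 t=1:−1/192 t=2:+1/1440 = -19/8640; 3j²(3 4 5; 0 -1 1) = Δ·Π!·Σ² = 361/30030  (sign -1)
B: Δ: 2! 4! 6! / 13! → 1/180180; sum: t=2:+1/2304 = 1/2304; 3j²(3 4 5; -3 2 1) = Δ·Π!·Σ² = 75/4004  (sign +1)
I_A²/I_B² = (361/30030)/(75/4004) = 722/1125

722/1125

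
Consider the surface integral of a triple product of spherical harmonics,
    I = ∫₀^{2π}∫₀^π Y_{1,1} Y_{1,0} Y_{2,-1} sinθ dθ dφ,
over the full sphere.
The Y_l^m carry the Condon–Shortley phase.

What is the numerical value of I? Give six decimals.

Rules hold: Σm=0, L=4 even, 0≤2≤2.
N = 3·3·5 = 45
Δ = 0!·2!·2!/5! = 1/30
Racah Σ t=0..0: t=0:+1/1 = 1/1
⇒ 3j(1 1 2; 0 0 0)² = 2/15, sgn +1
Racah Σ t=0..0: t=0:+1/2 = 1/2
⇒ 3j(1 1 2; 1 0 -1)² = 1/10, sgn -1
4πI² = N·(3j₀)²·(3jₘ)² = 3/5
I = -1·√(0.6/4π) = -0.21850969

-0.218510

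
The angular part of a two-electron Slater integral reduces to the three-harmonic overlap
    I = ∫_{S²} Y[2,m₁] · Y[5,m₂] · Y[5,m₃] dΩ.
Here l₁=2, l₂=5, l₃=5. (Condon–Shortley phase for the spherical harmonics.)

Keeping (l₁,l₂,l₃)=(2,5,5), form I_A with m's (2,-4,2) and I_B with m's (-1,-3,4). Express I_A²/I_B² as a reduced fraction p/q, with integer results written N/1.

24/49

l's match ⇒ only the (l;m) 3-j factors differ between A and B.
A: triangle coeff Δ(2,5,5) = 1/38610; Σ_t [0,0]: t=0:+1/20160 = 1/20160; (3j)²=12/715 [(2 5 5; 2 -4 2)], sign=-1
B: triangle coeff Δ(2,5,5) = 1/38610; Σ_t [1,2]: t=1:−1/10080 t=2:+1/80640 = -1/11520; (3j)²=49/1430 [(2 5 5; -1 -3 4)], sign=+1
I_A²/I_B² = (12/715)/(49/1430) = 24/49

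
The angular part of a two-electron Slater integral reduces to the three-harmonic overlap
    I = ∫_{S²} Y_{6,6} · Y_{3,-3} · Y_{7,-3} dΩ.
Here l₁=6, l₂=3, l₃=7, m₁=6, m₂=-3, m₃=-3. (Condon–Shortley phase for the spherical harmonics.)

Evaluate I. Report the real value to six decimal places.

Rules hold: Σm=0, L=16 even, 3≤7≤9.
N = 13·7·15 = 1365
Δ = 2!·10!·4!/17! = 1/2042040
Racah Σ t=0..2: t=0:+1/207360 t=1:−1/57600 t=2:+1/207360 = -1/129600
⇒ 3j(6 3 7; 0 0 0)² = 168/12155, sgn +1
Racah Σ t=0..0: t=0:+1/174182400 = 1/174182400
⇒ 3j(6 3 7; 6 -3 -3)² = 3/6188, sgn +1
4πI² = N·(3j₀)²·(3jₘ)² = 378/41327
I = +1·√(0.00914656/4π) = 0.02697889

0.026979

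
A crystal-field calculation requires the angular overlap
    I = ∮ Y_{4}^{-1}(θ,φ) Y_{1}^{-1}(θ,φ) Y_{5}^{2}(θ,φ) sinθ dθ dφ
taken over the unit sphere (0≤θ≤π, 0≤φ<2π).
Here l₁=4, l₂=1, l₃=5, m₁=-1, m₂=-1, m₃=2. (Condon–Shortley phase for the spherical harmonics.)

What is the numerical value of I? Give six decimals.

m-sum 0 ✓  L=10 even ✓  3≤5≤5 ✓
Π(2lᵢ+1) = 9×3×11 = 297
triangle coeff Δ(4,1,5) = 1/495
Σ_t [0,0]: t=0:+1/576 = 1/576
(3j)²=5/99 [(4 1 5; 0 0 0)], sign=-1
Σ_t [0,0]: t=0:+1/1440 = 1/1440
(3j)²=7/165 [(4 1 5; -1 -1 2)], sign=-1
⇒ 4πI² = 7/11
I = (+1)√(7/11/(4π)) = 0.22503380

0.225034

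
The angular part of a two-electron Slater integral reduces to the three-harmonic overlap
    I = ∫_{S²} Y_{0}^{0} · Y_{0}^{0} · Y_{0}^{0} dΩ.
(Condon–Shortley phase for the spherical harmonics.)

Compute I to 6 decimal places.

0.282095

m-sum 0 ✓  L=0 even ✓  0≤0≤0 ✓
Π(2lᵢ+1) = 1×1×1 = 1
triangle coeff Δ(0,0,0) = 1/1
Σ_t [0,0]: t=0:+1/1 = 1/1
(3j)²=1/1 [(0 0 0; 0 0 0)], sign=+1
(m-triple is (0,0,0) — same symbol as above.)
⇒ 4πI² = 1/1
I = (+1)√(1/1/(4π)) = 0.28209479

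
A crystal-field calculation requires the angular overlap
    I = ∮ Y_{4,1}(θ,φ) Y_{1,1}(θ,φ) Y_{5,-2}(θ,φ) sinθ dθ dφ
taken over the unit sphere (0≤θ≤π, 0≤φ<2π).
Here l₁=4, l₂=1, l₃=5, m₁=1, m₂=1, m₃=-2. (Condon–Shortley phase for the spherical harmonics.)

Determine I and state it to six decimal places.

0.225034

Rules hold: Σm=0, L=10 even, 3≤5≤5.
N = 9·3·11 = 297
Δ = 0!·8!·2!/11! = 1/495
Racah Σ t=0..0: t=0:+1/576 = 1/576
⇒ 3j(4 1 5; 0 0 0)² = 5/99, sgn -1
Racah Σ t=0..0: t=0:+1/1440 = 1/1440
⇒ 3j(4 1 5; 1 1 -2)² = 7/165, sgn -1
4πI² = N·(3j₀)²·(3jₘ)² = 7/11
I = +1·√(0.636364/4π) = 0.22503380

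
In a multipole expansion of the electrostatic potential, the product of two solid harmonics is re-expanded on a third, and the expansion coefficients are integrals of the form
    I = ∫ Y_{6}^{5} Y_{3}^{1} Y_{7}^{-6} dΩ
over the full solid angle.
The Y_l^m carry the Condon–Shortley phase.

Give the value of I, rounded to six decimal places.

-0.034007

m-sum 0 ✓  L=16 even ✓  3≤7≤9 ✓
Π(2lᵢ+1) = 13×7×15 = 1365
triangle coeff Δ(6,3,7) = 1/2042040
Σ_t [0,2]: t=0:+1/207360 t=1:−1/57600 t=2:+1/207360 = -1/129600
(3j)²=168/12155 [(6 3 7; 0 0 0)], sign=+1
Σ_t [0,1]: t=0:+1/17418240 t=1:−1/21772800 = 1/87091200
(3j)²=11/14280 [(6 3 7; 5 1 -6)], sign=-1
⇒ 4πI² = 21/1445
I = (-1)√(21/1445/(4π)) = -0.03400719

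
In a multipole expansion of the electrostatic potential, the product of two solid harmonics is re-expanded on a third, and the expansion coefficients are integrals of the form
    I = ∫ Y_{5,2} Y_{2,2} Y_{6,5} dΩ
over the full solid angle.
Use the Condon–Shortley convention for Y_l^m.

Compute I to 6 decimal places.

2 + 2 + 5 = 9 ≠ 0: azimuthal integral kills it; I = 0

0.000000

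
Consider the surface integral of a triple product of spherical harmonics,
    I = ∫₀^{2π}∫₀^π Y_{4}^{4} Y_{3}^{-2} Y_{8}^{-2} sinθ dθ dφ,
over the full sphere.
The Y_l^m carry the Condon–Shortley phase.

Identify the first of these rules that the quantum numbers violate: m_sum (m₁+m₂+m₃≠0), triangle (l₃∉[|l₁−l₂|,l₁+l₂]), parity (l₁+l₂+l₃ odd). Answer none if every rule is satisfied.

triangle

azimuthal sum: 4 − 2 − 2 = 0  ✓
1 ≤ 8 ≤ 7 (triangle on l)  ✗
L = 4 + 3 + 8 = 15 (odd)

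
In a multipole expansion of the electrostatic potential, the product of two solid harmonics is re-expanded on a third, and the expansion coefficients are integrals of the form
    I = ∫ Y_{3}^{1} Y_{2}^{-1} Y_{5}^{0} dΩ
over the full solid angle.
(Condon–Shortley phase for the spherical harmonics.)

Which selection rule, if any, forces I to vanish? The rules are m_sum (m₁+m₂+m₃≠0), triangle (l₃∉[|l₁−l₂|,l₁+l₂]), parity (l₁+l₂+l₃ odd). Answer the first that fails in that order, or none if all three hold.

azimuthal sum: 1 − 1 + 0 = 0  ✓
1 ≤ 5 ≤ 5 (triangle on l)  ✓
L = 3 + 2 + 5 = 10 (even)  ✓

none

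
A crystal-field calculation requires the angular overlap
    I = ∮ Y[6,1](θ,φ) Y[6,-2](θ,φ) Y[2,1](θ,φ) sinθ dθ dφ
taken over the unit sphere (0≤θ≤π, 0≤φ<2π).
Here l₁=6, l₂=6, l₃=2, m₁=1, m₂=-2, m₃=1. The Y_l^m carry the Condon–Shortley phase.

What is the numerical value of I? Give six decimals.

0.088837

Checks pass: Σm=0; 14 even; l₃=2∈[0,12].
(2·6+1)(2·6+1)(2·2+1) = 845
Δ: 10! 2! 2! / 15! → 1/90090
sum: t=4:+1/69120 t=5:−1/14400 t=6:+1/69120 = -7/172800
3j²(6 6 2; 0 0 0) = Δ·Π!·Σ² = 14/715  (sign -1)
sum: t=3:−1/60480 t=4:+1/34560 = 1/80640
3j²(6 6 2; 1 -2 1) = Δ·Π!·Σ² = 6/1001  (sign -1)
combine: 4πI² = 845·14/715·6/1001 = 12/121
take √, sign +1: I = 0.08883682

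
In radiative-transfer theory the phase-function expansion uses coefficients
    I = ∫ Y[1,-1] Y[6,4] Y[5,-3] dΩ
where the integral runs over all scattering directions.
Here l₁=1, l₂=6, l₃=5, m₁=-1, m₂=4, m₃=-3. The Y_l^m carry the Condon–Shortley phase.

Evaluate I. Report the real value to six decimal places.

0.274090

Checks pass: Σm=0; 12 even; l₃=5∈[5,7].
(2·1+1)(2·6+1)(2·5+1) = 429
Δ: 2! 0! 10! / 13! → 1/858
sum: t=1:−1/14400 = -1/14400
3j²(1 6 5; 0 0 0) = Δ·Π!·Σ² = 6/143  (sign +1)
sum: t=2:+1/161280 = 1/161280
3j²(1 6 5; -1 4 -3) = Δ·Π!·Σ² = 15/286  (sign +1)
combine: 4πI² = 429·6/143·15/286 = 135/143
take √, sign +1: I = 0.27409047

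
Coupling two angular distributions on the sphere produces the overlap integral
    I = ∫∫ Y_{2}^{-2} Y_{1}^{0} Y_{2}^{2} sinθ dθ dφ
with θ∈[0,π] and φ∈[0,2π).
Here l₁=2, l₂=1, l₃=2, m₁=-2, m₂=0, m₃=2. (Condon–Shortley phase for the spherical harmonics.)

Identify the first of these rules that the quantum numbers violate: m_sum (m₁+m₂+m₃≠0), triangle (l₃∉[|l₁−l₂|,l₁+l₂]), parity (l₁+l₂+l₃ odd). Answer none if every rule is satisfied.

m₁+m₂+m₃ = -2 + 0 + 2 = 0  ✓
triangle: |2−1|=1 ≤ l₃=2 ≤ 2+1=3  ✓
parity: l₁+l₂+l₃ = 5 is odd  ✗

parity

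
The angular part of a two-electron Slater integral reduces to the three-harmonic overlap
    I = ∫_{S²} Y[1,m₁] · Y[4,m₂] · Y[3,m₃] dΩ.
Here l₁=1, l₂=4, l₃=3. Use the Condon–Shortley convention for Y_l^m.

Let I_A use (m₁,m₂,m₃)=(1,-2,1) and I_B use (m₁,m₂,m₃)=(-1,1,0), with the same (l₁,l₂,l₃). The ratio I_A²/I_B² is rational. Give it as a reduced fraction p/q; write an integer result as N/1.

Same 1,4,3: normalisation and zero-m 3j drop out of the ratio.
A: Δ: 2! 0! 6! / 9! → 1/252; sum: t=0:+1/96 = 1/96; 3j²(1 4 3; 1 -2 1) = Δ·Π!·Σ² = 5/84  (sign +1)
B: Δ: 2! 0! 6! / 9! → 1/252; sum: t=2:+1/72 = 1/72; 3j²(1 4 3; -1 1 0) = Δ·Π!·Σ² = 5/126  (sign -1)
I_A²/I_B² = (5/84)/(5/126) = 3/2

3/2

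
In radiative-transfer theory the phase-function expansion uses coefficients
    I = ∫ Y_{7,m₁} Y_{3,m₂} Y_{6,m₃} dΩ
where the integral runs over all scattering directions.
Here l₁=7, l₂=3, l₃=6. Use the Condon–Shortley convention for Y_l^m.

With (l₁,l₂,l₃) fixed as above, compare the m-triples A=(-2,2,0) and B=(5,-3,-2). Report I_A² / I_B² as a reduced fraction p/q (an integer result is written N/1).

Same 7,3,6: normalisation and zero-m 3j drop out of the ratio.
A: Δ: 4! 10! 2! / 17! → 1/2042040; sum: t=3:−1/207360 t=4:+1/345600 = -1/518400; 3j²(7 3 6; -2 2 0) = Δ·Π!·Σ² = 12/2431  (sign -1)
B: Δ: 4! 10! 2! / 17! → 1/2042040; sum: t=0:+1/3870720 = 1/3870720; 3j²(7 3 6; 5 -3 -2) = Δ·Π!·Σ² = 135/6188  (sign +1)
I_A²/I_B² = (12/2431)/(135/6188) = 112/495

112/495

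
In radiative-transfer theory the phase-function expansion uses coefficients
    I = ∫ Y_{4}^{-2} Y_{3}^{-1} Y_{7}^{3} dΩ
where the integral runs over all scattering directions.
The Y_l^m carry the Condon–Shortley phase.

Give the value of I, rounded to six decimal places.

-0.239176

m-sum 0 ✓  L=14 even ✓  1≤7≤7 ✓
Π(2lᵢ+1) = 9×7×15 = 945
triangle coeff Δ(4,3,7) = 1/45045
Σ_t [0,0]: t=0:+1/20736 = 1/20736
(3j)²=35/1287 [(4 3 7; 0 0 0)], sign=-1
Σ_t [0,0]: t=0:+1/69120 = 1/69120
(3j)²=4/143 [(4 3 7; -2 -1 3)], sign=+1
⇒ 4πI² = 14700/20449
I = (-1)√(14700/20449/(4π)) = -0.23917605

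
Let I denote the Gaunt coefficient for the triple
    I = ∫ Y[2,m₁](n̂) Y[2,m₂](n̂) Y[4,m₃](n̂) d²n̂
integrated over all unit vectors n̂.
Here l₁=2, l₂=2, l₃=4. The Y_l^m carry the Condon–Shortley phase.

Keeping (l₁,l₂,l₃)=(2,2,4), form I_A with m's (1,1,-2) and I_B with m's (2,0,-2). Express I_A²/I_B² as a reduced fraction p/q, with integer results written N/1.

8/3

Same 2,2,4: normalisation and zero-m 3j drop out of the ratio.
A: Δ: 0! 4! 4! / 9! → 1/630; sum: t=0:+1/36 = 1/36; 3j²(2 2 4; 1 1 -2) = Δ·Π!·Σ² = 4/63  (sign +1)
B: Δ: 0! 4! 4! / 9! → 1/630; sum: t=0:+1/96 = 1/96; 3j²(2 2 4; 2 0 -2) = Δ·Π!·Σ² = 1/42  (sign +1)
I_A²/I_B² = (4/63)/(1/42) = 8/3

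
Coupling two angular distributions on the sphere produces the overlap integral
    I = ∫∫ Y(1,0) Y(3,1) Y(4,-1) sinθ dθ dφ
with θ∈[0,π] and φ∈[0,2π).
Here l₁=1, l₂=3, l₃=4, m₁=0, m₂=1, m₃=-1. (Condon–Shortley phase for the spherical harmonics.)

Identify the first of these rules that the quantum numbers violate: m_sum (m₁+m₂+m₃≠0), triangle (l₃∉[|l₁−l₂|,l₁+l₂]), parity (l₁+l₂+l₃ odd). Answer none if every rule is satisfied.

Σmᵢ = 0  ✓
l₃∈[|l₁−l₂|,l₁+l₂]=[2,4], have l₃=4  ✓
Σlᵢ = 8 ⇒ even  ✓

none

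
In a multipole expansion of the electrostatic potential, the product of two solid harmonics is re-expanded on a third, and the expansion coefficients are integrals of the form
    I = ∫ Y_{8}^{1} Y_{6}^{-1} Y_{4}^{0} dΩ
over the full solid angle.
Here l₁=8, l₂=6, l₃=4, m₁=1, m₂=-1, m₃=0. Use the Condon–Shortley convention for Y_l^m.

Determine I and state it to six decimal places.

Checks pass: Σm=0; 18 even; l₃=4∈[2,14].
(2·8+1)(2·6+1)(2·4+1) = 1989
Δ: 10! 6! 2! / 19! → 1/23279256
sum: t=4:+1/1658880 t=5:−1/518400 t=6:+1/1658880 = -1/1382400
3j²(8 6 4; 0 0 0) = Δ·Π!·Σ² = 504/46189  (sign -1)
sum: t=3:−1/2903040 t=4:+1/622080 t=5:−1/1382400 = 47/87091200
3j²(8 6 4; 1 -1 0) = Δ·Π!·Σ² = 2209/277134  (sign +1)
combine: 4πI² = 1989·504/46189·2209/277134 = 1670004/9653501
take √, sign -1: I = -0.11733063

-0.117331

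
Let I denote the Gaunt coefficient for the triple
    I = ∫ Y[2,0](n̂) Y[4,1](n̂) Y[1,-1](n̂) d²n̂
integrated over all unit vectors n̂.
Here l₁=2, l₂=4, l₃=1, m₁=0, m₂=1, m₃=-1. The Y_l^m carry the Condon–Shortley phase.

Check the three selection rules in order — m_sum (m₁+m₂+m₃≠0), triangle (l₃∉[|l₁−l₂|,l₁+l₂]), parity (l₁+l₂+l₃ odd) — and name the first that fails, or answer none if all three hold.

triangle

m₁+m₂+m₃ = 0 + 1 − 1 = 0  ✓
triangle: |2−4|=2 ≤ l₃=1 ≤ 2+4=6  ✗
parity: l₁+l₂+l₃ = 7 is odd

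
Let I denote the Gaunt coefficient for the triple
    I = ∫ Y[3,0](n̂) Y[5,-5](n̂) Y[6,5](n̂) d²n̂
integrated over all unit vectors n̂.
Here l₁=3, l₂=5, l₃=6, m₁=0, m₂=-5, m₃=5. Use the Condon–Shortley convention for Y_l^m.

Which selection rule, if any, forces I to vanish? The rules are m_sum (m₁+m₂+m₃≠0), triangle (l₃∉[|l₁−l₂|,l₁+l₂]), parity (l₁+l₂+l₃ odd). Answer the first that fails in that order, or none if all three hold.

none

azimuthal sum: 0 − 5 + 5 = 0  ✓
2 ≤ 6 ≤ 8 (triangle on l)  ✓
L = 3 + 5 + 6 = 14 (even)  ✓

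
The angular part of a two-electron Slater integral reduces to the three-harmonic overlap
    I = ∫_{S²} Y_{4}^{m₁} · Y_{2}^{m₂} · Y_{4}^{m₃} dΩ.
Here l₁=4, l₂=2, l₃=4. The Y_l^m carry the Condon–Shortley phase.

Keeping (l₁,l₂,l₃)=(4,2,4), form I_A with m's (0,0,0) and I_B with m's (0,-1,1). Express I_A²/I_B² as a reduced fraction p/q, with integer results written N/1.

40/3

Shared (l₁,l₂,l₃)=(4,2,4): N and (l;000)² cancel in I_A²/I_B².
A: Δ = 2!·6!·2!/11! = 1/13860; Racah Σ t=0..2: t=0:+1/192 t=1:−1/36 t=2:+1/192 = -5/288; ⇒ 3j(4 2 4; 0 0 0)² = 20/693, sgn -1
B: Δ = 2!·6!·2!/11! = 1/13860; Racah Σ t=0..1: t=0:+1/96 t=1:−1/72 = -1/288; ⇒ 3j(4 2 4; 0 -1 1)² = 1/462, sgn +1
I_A²/I_B² = (20/693)/(1/462) = 40/3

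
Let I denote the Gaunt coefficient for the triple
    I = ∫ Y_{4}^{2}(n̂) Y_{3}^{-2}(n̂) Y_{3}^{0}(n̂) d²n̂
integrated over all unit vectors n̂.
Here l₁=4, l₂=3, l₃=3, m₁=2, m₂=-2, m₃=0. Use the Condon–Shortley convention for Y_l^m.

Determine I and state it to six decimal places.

-0.044418

Rules hold: Σm=0, L=10 even, 1≤3≤7.
N = 9·7·7 = 441
Δ = 4!·4!·2!/11! = 1/34650
Racah Σ t=1..3: t=1:−1/72 t=2:+1/16 t=3:−1/72 = 5/144
⇒ 3j(4 3 3; 0 0 0)² = 2/77, sgn -1
Racah Σ t=0..1: t=0:+1/96 t=1:−1/72 = -1/288
⇒ 3j(4 3 3; 2 -2 0)² = 1/462, sgn +1
4πI² = N·(3j₀)²·(3jₘ)² = 3/121
I = -1·√(0.0247934/4π) = -0.04441841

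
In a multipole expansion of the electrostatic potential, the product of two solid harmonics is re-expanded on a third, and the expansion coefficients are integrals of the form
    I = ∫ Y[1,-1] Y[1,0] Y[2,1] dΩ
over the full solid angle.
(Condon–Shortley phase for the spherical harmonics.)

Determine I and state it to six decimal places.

m-sum 0 ✓  L=4 even ✓  0≤2≤2 ✓
Π(2lᵢ+1) = 3×3×5 = 45
triangle coeff Δ(1,1,2) = 1/30
Σ_t [0,0]: t=0:+1/1 = 1/1
(3j)²=2/15 [(1 1 2; 0 0 0)], sign=+1
Σ_t [0,0]: t=0:+1/2 = 1/2
(3j)²=1/10 [(1 1 2; -1 0 1)], sign=-1
⇒ 4πI² = 3/5
I = (-1)√(3/5/(4π)) = -0.21850969

-0.218510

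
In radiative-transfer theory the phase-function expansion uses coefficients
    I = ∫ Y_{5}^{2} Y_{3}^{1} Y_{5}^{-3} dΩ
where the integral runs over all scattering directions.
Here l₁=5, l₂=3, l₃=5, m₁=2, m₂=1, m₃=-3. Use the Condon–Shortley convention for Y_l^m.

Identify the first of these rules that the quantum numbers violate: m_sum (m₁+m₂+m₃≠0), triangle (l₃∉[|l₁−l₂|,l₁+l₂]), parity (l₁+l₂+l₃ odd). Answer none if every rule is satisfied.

Σmᵢ = 0  ✓
l₃∈[|l₁−l₂|,l₁+l₂]=[2,8], have l₃=5  ✓
Σlᵢ = 13 ⇒ odd  ✗

parity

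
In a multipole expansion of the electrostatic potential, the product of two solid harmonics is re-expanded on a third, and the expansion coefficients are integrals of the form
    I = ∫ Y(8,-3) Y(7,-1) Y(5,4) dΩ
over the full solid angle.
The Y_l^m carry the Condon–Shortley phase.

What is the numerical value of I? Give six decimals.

Rules hold: Σm=0, L=20 even, 1≤5≤15.
N = 17·15·11 = 2805
Δ = 10!·6!·4!/21! = 1/814773960
Racah Σ t=3..7: t=3:−1/87091200 t=4:+1/4976640 t=5:−1/2073600 t=6:+1/4976640 t=7:−1/87091200 = -1/9676800
⇒ 3j(8 7 5; 0 0 0)² = 360/46189, sgn +1
Racah Σ t=5..6: t=5:−1/62208000 t=6:+1/49766400 = 1/248832000
⇒ 3j(8 7 5; -3 -1 4)² = 21/20995, sgn -1
4πI² = N·(3j₀)²·(3jₘ)² = 22680/1037153
I = -1·√(0.0218676/4π) = -0.04171528

-0.041715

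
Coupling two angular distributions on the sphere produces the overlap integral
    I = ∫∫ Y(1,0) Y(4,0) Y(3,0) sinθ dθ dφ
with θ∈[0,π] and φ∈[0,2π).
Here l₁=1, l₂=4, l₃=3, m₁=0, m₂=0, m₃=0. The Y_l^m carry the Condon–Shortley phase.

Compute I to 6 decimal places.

Rules hold: Σm=0, L=8 even, 3≤3≤5.
N = 3·9·7 = 189
Δ = 2!·0!·6!/9! = 1/252
Racah Σ t=1..1: t=1:−1/36 = -1/36
⇒ 3j(1 4 3; 0 0 0)² = 4/63, sgn +1
(m-triple is (0,0,0) — same symbol as above.)
4πI² = N·(3j₀)²·(3jₘ)² = 16/21
I = +1·√(0.761905/4π) = 0.24623252

0.246233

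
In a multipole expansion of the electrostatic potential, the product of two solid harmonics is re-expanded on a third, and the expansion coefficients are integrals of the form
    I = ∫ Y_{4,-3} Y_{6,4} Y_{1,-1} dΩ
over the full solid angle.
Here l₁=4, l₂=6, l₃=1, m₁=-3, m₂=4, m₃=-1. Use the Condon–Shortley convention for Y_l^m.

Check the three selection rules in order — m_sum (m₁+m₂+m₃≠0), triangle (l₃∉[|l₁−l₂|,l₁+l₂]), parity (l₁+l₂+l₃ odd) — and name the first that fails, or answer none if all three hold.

azimuthal sum: -3 + 4 − 1 = 0  ✓
2 ≤ 1 ≤ 10 (triangle on l)  ✗
L = 4 + 6 + 1 = 11 (odd)

triangle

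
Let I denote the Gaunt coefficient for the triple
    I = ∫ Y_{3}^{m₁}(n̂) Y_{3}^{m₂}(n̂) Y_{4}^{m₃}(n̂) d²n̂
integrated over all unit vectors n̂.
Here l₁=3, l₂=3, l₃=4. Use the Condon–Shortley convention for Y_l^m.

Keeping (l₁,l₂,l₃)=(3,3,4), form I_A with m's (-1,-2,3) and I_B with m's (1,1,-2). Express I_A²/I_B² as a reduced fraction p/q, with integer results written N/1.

7/20

l's match ⇒ only the (l;m) 3-j factors differ between A and B.
A: triangle coeff Δ(3,3,4) = 1/34650; Σ_t [0,1]: t=0:+1/288 t=1:−1/144 = -1/288; (3j)²=1/99 [(3 3 4; -1 -2 3)], sign=+1
B: triangle coeff Δ(3,3,4) = 1/34650; Σ_t [0,2]: t=0:+1/192 t=1:−1/36 t=2:+1/192 = -5/288; (3j)²=20/693 [(3 3 4; 1 1 -2)], sign=-1
I_A²/I_B² = (1/99)/(20/693) = 7/20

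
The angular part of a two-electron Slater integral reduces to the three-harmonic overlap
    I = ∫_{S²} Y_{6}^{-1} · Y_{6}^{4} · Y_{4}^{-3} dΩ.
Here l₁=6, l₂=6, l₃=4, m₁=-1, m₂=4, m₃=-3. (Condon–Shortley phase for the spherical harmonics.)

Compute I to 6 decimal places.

Checks pass: Σm=0; 16 even; l₃=4∈[0,12].
(2·6+1)(2·6+1)(2·4+1) = 1521
Δ: 8! 4! 4! / 17! → 1/15315300
sum: t=2:+1/829440 t=3:−1/25920 t=4:+1/9216 t=5:−1/25920 t=6:+1/829440 = 7/207360
3j²(6 6 4; 0 0 0) = Δ·Π!·Σ² = 28/2431  (sign +1)
sum: t=6:+1/207360 t=7:−1/725760 = 1/290304
3j²(6 6 4; -1 4 -3) = Δ·Π!·Σ² = 125/7293  (sign -1)
combine: 4πI² = 1521·28/2431·125/7293 = 10500/34969
take √, sign -1: I = -0.15457815

-0.154578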